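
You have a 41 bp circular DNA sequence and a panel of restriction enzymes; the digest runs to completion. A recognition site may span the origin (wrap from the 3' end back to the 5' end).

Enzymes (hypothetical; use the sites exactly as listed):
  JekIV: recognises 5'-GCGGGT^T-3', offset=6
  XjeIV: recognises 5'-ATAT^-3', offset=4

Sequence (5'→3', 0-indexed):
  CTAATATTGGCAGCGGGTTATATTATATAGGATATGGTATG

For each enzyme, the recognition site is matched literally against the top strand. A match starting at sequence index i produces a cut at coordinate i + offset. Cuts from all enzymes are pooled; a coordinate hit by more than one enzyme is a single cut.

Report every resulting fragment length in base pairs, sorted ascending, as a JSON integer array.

Per-enzyme occurrences:
  JekIV GCGGGTT/6: at [12] ⇒ [18]
  XjeIV ATAT/4: at [3, 19, 24, 31] ⇒ [7, 23, 28, 35]

All cut coordinates (distinct, sorted): [7, 18, 23, 28, 35]

Fragments:
  7→18: 11 bp
  18→23: 5 bp
  23→28: 5 bp
  28→35: 7 bp
  35→7 (wrap): 41-35+7 = 13 bp

[5,5,7,11,13]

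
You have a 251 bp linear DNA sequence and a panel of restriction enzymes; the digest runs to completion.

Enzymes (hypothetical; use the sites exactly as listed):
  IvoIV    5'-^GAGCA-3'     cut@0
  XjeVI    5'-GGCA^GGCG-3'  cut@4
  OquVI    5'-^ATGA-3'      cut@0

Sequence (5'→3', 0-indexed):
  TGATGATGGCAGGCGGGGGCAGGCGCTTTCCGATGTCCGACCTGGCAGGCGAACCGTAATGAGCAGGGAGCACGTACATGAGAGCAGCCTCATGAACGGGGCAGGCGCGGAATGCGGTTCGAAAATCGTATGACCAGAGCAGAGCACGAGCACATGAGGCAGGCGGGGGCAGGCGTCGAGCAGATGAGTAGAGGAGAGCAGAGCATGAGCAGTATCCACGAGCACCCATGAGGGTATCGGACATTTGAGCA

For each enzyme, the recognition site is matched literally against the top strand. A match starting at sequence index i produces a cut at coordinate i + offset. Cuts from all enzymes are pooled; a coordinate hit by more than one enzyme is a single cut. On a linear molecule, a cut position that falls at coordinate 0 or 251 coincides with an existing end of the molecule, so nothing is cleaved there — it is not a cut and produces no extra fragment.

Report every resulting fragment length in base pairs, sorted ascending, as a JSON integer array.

[2,2,2,4,4,5,5,5,6,6,6,6,7,7,8,8,9,10,10,10,10,11,12,12,13,19,26,26]

Per-enzyme occurrences:
  IvoIV GAGCA/0: at [60, 67, 81, 136, 141, 147, 177, 195, 200, 206, 219, 246] ⇒ [60, 67, 81, 136, 141, 147, 177, 195, 200, 206, 219, 246]
  XjeVI GGCAGGCG/4: at [7, 17, 43, 99, 157, 167] ⇒ [11, 21, 47, 103, 161, 171]
  OquVI ATGA/0: at [2, 58, 77, 91, 129, 153, 183, 204, 227] ⇒ [2, 58, 77, 91, 129, 153, 183, 204, 227]

Pooled cuts: [2, 11, 21, 47, 58, 60, 67, 77, 81, 91, 103, 129, 136, 141, 147, 153, 161, 171, 177, 183, 195, 200, 204, 206, 219, 227, 246]

Fragment lengths:
  [0,2): 2 bp
  [2,11): 9 bp
  [11,21): 10 bp
  [21,47): 26 bp
  [47,58): 11 bp
  [58,60): 2 bp
  [60,67): 7 bp
  [67,77): 10 bp
  [77,81): 4 bp
  [81,91): 10 bp
  [91,103): 12 bp
  [103,129): 26 bp
  [129,136): 7 bp
  [136,141): 5 bp
  [141,147): 6 bp
  [147,153): 6 bp
  [153,161): 8 bp
  [161,171): 10 bp
  [171,177): 6 bp
  [177,183): 6 bp
  [183,195): 12 bp
  [195,200): 5 bp
  [200,204): 4 bp
  [204,206): 2 bp
  [206,219): 13 bp
  [219,227): 8 bp
  [227,246): 19 bp
  [246,251): 5 bp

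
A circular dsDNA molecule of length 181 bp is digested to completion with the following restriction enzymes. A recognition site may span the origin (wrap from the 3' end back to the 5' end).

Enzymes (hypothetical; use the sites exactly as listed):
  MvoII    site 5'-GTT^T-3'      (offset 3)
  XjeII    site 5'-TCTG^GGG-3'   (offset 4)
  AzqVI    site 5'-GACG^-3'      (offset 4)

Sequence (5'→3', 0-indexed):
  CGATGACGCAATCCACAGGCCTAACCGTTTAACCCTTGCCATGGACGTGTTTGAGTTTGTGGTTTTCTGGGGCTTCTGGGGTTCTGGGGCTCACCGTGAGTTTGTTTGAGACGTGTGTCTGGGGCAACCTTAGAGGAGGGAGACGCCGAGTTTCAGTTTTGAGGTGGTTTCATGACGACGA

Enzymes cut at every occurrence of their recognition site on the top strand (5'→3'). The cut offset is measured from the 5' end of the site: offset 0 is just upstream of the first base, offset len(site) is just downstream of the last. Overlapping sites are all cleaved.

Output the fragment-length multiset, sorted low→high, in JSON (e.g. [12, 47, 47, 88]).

Site scan:
  MvoII (GTTT, off=3): starts [26, 48, 54, 61, 99, 103, 149, 155, 166] → cuts [29, 51, 57, 64, 102, 106, 152, 158, 169]
  XjeII (TCTGGGG, off=4): starts [65, 74, 82, 117] → cuts [69, 78, 86, 121]
  AzqVI (GACG, off=4): starts [4, 43, 109, 141, 173, 176, 179] → cuts [2, 8, 47, 113, 145, 177, 180]

Pooled cuts: [2, 8, 29, 47, 51, 57, 64, 69, 78, 86, 102, 106, 113, 121, 145, 152, 158, 169, 177, 180]

Fragment lengths:
  2→8: 6 bp
  8→29: 21 bp
  29→47: 18 bp
  47→51: 4 bp
  51→57: 6 bp
  57→64: 7 bp
  64→69: 5 bp
  69→78: 9 bp
  78→86: 8 bp
  86→102: 16 bp
  102→106: 4 bp
  106→113: 7 bp
  113→121: 8 bp
  121→145: 24 bp
  145→152: 7 bp
  152→158: 6 bp
  158→169: 11 bp
  169→177: 8 bp
  177→180: 3 bp
  180→2 (wrap): 181-180+2 = 3 bp

[3,3,4,4,5,6,6,6,7,7,7,8,8,8,9,11,16,18,21,24]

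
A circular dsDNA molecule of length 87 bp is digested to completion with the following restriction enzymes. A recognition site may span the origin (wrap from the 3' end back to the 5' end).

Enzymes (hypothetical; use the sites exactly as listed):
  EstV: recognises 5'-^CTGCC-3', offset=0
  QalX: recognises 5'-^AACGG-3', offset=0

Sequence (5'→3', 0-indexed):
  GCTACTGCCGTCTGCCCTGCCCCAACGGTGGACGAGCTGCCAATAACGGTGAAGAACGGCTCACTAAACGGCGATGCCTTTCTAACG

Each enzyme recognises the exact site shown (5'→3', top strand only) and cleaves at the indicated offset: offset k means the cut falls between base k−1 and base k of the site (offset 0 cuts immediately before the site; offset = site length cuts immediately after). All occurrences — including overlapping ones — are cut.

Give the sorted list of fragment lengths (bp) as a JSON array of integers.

Scan for sites:
  EstV (CTGCC, off=0): starts [4, 11, 16, 36] → cuts [4, 11, 16, 36]
  QalX (AACGG, off=0): starts [23, 44, 54, 66, 83] → cuts [23, 44, 54, 66, 83]

Pooled cuts: [4, 11, 16, 23, 36, 44, 54, 66, 83]

Fragments:
  4→11: 7 bp
  11→16: 5 bp
  16→23: 7 bp
  23→36: 13 bp
  36→44: 8 bp
  44→54: 10 bp
  54→66: 12 bp
  66→83: 17 bp
  83→4 (wrap): 87-83+4 = 8 bp

[5,7,7,8,8,10,12,13,17]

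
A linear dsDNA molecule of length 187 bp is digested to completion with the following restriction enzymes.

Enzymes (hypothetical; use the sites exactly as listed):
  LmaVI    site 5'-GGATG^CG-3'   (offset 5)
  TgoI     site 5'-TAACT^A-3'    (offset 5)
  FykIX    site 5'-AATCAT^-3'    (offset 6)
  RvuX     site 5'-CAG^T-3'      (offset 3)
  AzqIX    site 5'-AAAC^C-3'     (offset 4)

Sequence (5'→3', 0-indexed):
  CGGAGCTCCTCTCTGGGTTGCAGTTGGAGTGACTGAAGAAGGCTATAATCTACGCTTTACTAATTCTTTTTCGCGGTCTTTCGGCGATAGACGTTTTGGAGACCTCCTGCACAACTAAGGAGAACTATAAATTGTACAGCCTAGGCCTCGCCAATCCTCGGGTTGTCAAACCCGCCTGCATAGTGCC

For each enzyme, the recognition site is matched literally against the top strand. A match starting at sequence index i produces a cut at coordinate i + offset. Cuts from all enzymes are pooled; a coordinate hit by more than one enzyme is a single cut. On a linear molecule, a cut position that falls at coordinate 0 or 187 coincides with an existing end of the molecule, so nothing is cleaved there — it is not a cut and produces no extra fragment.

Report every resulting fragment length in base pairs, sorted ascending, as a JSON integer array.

Scan for sites:
  LmaVI (GGATGCG, off=5): no sites
  TgoI (TAACTA, off=5): no sites
  FykIX (AATCAT, off=6): no sites
  RvuX CAGT/3: at [20] ⇒ [23]
  AzqIX AAACC/4: at [167] ⇒ [171]

Pooled cuts: [23, 171]

Fragment lengths:
  [0,23): 23 bp
  [23,171): 148 bp
  [171,187): 16 bp

[16,23,148]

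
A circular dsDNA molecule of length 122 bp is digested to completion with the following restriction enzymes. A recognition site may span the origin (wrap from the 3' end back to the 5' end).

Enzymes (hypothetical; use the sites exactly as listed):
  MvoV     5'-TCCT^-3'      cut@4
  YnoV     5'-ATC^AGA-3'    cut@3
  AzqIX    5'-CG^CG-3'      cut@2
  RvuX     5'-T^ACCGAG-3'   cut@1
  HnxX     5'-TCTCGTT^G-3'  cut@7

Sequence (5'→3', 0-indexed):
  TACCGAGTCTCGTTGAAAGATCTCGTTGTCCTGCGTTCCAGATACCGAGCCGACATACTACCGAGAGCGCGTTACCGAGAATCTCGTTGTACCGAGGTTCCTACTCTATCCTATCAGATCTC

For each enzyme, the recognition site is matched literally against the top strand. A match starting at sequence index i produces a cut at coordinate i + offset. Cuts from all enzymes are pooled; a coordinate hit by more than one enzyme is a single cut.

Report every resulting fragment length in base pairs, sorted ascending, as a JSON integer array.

[2,3,4,5,8,10,10,11,12,13,13,15,16]

Site scan:
  MvoV (TCCT, off=4): starts [28, 98, 108] → cuts [32, 102, 112]
  YnoV (ATCAGA, off=3): starts [112] → cuts [115]
  AzqIX (CGCG, off=2): starts [67] → cuts [69]
  RvuX (TACCGAG, off=1): starts [0, 42, 58, 72, 89] → cuts [1, 43, 59, 73, 90]
  HnxX (TCTCGTTG, off=7): starts [7, 20, 81] → cuts [14, 27, 88]

Pooled cuts: [1, 14, 27, 32, 43, 59, 69, 73, 88, 90, 102, 112, 115]

Fragments:
  1→14: 13 bp
  14→27: 13 bp
  27→32: 5 bp
  32→43: 11 bp
  43→59: 16 bp
  59→69: 10 bp
  69→73: 4 bp
  73→88: 15 bp
  88→90: 2 bp
  90→102: 12 bp
  102→112: 10 bp
  112→115: 3 bp
  115→1 (wrap): 122-115+1 = 8 bp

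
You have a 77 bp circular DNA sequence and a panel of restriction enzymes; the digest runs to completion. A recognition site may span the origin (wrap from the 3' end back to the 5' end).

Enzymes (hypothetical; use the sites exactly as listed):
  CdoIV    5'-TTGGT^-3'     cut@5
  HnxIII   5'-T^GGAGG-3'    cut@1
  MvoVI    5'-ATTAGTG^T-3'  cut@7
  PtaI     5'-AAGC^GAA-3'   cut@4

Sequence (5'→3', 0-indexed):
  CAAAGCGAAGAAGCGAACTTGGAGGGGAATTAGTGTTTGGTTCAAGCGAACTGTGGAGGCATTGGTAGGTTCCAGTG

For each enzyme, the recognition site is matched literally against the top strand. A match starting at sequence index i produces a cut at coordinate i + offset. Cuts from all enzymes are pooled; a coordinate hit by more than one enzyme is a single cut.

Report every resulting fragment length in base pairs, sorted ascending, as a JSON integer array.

[6,6,6,7,8,12,15,17]

Scan for sites:
  CdoIV (TTGGT, off=5): starts [36, 61] → cuts [41, 66]
  HnxIII (TGGAGG, off=1): starts [19, 53] → cuts [20, 54]
  MvoVI (ATTAGTGT, off=7): starts [28] → cuts [35]
  PtaI (AAGCGAA, off=4): starts [2, 10, 43] → cuts [6, 14, 47]

Pooled cuts: [6, 14, 20, 35, 41, 47, 54, 66]

Fragment lengths:
  6→14: 8 bp
  14→20: 6 bp
  20→35: 15 bp
  35→41: 6 bp
  41→47: 6 bp
  47→54: 7 bp
  54→66: 12 bp
  66→6 (wrap): 77-66+6 = 17 bp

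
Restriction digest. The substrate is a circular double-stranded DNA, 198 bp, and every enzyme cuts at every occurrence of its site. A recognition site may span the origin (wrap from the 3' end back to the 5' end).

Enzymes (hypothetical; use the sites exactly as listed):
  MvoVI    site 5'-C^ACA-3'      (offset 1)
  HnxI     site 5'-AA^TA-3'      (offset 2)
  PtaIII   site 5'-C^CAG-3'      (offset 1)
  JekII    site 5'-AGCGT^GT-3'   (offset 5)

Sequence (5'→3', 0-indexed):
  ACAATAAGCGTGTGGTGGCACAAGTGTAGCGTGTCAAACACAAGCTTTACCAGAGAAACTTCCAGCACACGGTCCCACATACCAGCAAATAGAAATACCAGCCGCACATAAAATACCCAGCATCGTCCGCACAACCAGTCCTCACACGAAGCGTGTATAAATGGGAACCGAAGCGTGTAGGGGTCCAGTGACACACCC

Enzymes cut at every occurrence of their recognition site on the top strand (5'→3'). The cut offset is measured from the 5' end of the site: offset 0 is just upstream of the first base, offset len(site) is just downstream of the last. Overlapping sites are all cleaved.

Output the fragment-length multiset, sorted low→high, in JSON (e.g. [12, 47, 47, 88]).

Per-enzyme occurrences:
  MvoVI (CACA, off=1): starts [18, 38, 65, 75, 104, 129, 142, 191, 197] → cuts [0, 19, 39, 66, 76, 105, 130, 143, 192]
  HnxI (AATA, off=2): starts [2, 87, 93, 111] → cuts [4, 89, 95, 113]
  PtaIII (CCAG, off=1): starts [49, 61, 81, 97, 116, 134, 184] → cuts [50, 62, 82, 98, 117, 135, 185]
  JekII (AGCGTGT, off=5): starts [6, 27, 149, 171] → cuts [11, 32, 154, 176]

All cut coordinates (distinct, sorted): [0, 4, 11, 19, 32, 39, 50, 62, 66, 76, 82, 89, 95, 98, 105, 113, 117, 130, 135, 143, 154, 176, 185, 192]

Fragments:
  0→4: 4 bp
  4→11: 7 bp
  11→19: 8 bp
  19→32: 13 bp
  32→39: 7 bp
  39→50: 11 bp
  50→62: 12 bp
  62→66: 4 bp
  66→76: 10 bp
  76→82: 6 bp
  82→89: 7 bp
  89→95: 6 bp
  95→98: 3 bp
  98→105: 7 bp
  105→113: 8 bp
  113→117: 4 bp
  117→130: 13 bp
  130→135: 5 bp
  135→143: 8 bp
  143→154: 11 bp
  154→176: 22 bp
  176→185: 9 bp
  185→192: 7 bp
  192→0 (wrap): 198-192+0 = 6 bp

[3,4,4,4,5,6,6,6,7,7,7,7,7,8,8,8,9,10,11,11,12,13,13,22]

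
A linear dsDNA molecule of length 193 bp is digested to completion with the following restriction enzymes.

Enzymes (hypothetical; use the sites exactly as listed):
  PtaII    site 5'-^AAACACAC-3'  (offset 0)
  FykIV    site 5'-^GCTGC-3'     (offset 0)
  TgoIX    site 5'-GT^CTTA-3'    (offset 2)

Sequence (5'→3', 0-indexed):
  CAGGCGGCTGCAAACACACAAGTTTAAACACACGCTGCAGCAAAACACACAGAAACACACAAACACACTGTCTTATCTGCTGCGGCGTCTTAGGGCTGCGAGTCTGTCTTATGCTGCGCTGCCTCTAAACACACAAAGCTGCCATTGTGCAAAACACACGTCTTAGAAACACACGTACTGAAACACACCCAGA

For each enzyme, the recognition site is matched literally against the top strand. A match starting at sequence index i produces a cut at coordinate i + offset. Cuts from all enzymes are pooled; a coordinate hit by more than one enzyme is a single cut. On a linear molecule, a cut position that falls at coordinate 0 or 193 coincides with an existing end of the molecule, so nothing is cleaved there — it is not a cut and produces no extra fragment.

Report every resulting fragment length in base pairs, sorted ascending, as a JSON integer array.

Site scan:
  PtaII AAACACAC/0: at [11, 25, 42, 52, 60, 126, 151, 166, 180] ⇒ [11, 25, 42, 52, 60, 126, 151, 166, 180]
  FykIV GCTGC/0: at [6, 33, 78, 94, 112, 117, 137] ⇒ [6, 33, 78, 94, 112, 117, 137]
  TgoIX GTCTTA/2: at [69, 86, 105, 159] ⇒ [71, 88, 107, 161]

Pooled cuts: [6, 11, 25, 33, 42, 52, 60, 71, 78, 88, 94, 107, 112, 117, 126, 137, 151, 161, 166, 180]

Fragments:
  [0,6): 6 bp
  [6,11): 5 bp
  [11,25): 14 bp
  [25,33): 8 bp
  [33,42): 9 bp
  [42,52): 10 bp
  [52,60): 8 bp
  [60,71): 11 bp
  [71,78): 7 bp
  [78,88): 10 bp
  [88,94): 6 bp
  [94,107): 13 bp
  [107,112): 5 bp
  [112,117): 5 bp
  [117,126): 9 bp
  [126,137): 11 bp
  [137,151): 14 bp
  [151,161): 10 bp
  [161,166): 5 bp
  [166,180): 14 bp
  [180,193): 13 bp

[5,5,5,5,6,6,7,8,8,9,9,10,10,10,11,11,13,13,14,14,14]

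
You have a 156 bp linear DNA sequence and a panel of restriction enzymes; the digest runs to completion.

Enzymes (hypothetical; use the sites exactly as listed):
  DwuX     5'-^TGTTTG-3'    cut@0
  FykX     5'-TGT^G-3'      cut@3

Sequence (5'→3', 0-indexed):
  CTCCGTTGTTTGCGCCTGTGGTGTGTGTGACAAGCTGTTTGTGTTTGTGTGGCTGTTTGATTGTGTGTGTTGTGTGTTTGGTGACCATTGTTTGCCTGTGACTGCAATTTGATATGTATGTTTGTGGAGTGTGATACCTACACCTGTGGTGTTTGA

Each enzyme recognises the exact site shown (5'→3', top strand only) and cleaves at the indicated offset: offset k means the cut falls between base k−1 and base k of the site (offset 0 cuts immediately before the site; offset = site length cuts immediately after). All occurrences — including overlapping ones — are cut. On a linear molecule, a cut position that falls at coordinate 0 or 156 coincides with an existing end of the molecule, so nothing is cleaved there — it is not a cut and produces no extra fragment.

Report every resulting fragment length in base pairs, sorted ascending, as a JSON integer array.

[1,1,1,2,2,2,2,2,2,3,5,5,6,6,6,7,7,7,7,11,11,13,13,15,19]

Per-enzyme occurrences:
  DwuX (TGTTTG, off=0): starts [6, 35, 41, 53, 74, 88, 118, 149] → cuts [6, 35, 41, 53, 74, 88, 118, 149]
  FykX (TGTG, off=3): starts [16, 21, 23, 25, 39, 45, 47, 61, 63, 65, 70, 72, 96, 122, 129, 144] → cuts [19, 24, 26, 28, 42, 48, 50, 64, 66, 68, 73, 75, 99, 125, 132, 147]

All cut coordinates (distinct, sorted): [6, 19, 24, 26, 28, 35, 41, 42, 48, 50, 53, 64, 66, 68, 73, 74, 75, 88, 99, 118, 125, 132, 147, 149]

Fragment lengths:
  [0,6): 6 bp
  [6,19): 13 bp
  [19,24): 5 bp
  [24,26): 2 bp
  [26,28): 2 bp
  [28,35): 7 bp
  [35,41): 6 bp
  [41,42): 1 bp
  [42,48): 6 bp
  [48,50): 2 bp
  [50,53): 3 bp
  [53,64): 11 bp
  [64,66): 2 bp
  [66,68): 2 bp
  [68,73): 5 bp
  [73,74): 1 bp
  [74,75): 1 bp
  [75,88): 13 bp
  [88,99): 11 bp
  [99,118): 19 bp
  [118,125): 7 bp
  [125,132): 7 bp
  [132,147): 15 bp
  [147,149): 2 bp
  [149,156): 7 bp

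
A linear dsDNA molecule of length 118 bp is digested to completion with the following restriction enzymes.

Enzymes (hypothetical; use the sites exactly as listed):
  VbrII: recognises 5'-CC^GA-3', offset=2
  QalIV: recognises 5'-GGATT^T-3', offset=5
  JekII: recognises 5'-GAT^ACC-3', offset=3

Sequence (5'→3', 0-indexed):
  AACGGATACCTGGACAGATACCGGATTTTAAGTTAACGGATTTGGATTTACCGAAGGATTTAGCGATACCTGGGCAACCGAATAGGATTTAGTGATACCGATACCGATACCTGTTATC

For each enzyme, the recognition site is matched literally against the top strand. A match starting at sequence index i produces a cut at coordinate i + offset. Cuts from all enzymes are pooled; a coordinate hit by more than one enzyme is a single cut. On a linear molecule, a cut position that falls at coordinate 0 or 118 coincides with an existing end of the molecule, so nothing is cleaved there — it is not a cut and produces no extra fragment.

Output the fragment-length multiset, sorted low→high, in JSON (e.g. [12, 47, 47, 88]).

[3,3,3,3,4,6,7,7,7,8,8,10,10,12,12,15]

Scan for sites:
  VbrII (CCGA, off=2): starts [50, 77, 97, 103] → cuts [52, 79, 99, 105]
  QalIV (GGATTT, off=5): starts [22, 37, 43, 55, 84] → cuts [27, 42, 48, 60, 89]
  JekII (GATACC, off=3): starts [4, 16, 64, 93, 99, 105] → cuts [7, 19, 67, 96, 102, 108]

Pooled cuts: [7, 19, 27, 42, 48, 52, 60, 67, 79, 89, 96, 99, 102, 105, 108]

Fragments:
  [0,7): 7 bp
  [7,19): 12 bp
  [19,27): 8 bp
  [27,42): 15 bp
  [42,48): 6 bp
  [48,52): 4 bp
  [52,60): 8 bp
  [60,67): 7 bp
  [67,79): 12 bp
  [79,89): 10 bp
  [89,96): 7 bp
  [96,99): 3 bp
  [99,102): 3 bp
  [102,105): 3 bp
  [105,108): 3 bp
  [108,118): 10 bp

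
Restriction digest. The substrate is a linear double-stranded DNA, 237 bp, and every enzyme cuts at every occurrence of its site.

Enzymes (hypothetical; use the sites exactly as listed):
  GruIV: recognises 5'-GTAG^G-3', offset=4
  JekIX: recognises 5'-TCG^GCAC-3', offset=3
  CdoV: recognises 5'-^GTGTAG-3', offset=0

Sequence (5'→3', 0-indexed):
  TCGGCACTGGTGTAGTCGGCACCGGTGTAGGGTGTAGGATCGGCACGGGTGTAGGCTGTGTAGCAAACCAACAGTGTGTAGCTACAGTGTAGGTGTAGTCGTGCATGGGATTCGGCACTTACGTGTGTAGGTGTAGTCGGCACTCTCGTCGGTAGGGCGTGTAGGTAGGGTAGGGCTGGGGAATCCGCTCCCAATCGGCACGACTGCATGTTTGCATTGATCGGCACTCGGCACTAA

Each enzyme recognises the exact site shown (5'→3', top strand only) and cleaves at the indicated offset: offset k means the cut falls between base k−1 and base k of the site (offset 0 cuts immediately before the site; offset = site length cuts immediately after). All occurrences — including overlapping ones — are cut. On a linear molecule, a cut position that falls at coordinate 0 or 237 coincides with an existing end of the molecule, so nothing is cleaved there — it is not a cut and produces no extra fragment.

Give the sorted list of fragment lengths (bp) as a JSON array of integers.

[1,3,3,3,4,5,5,6,6,6,6,6,6,6,6,6,7,7,9,9,10,11,16,18,22,24,26]

Per-enzyme occurrences:
  GruIV GTAGG/4: at [26, 33, 50, 88, 126, 151, 160, 164, 169] ⇒ [30, 37, 54, 92, 130, 155, 164, 168, 173]
  JekIX TCGGCAC/3: at [0, 15, 39, 111, 136, 194, 220, 227] ⇒ [3, 18, 42, 114, 139, 197, 223, 230]
  CdoV GTGTAG/0: at [9, 24, 31, 48, 57, 75, 86, 92, 124, 130, 158] ⇒ [9, 24, 31, 48, 57, 75, 86, 92, 124, 130, 158]

All cut coordinates (distinct, sorted): [3, 9, 18, 24, 30, 31, 37, 42, 48, 54, 57, 75, 86, 92, 114, 124, 130, 139, 155, 158, 164, 168, 173, 197, 223, 230]

Fragment lengths:
  [0,3): 3 bp
  [3,9): 6 bp
  [9,18): 9 bp
  [18,24): 6 bp
  [24,30): 6 bp
  [30,31): 1 bp
  [31,37): 6 bp
  [37,42): 5 bp
  [42,48): 6 bp
  [48,54): 6 bp
  [54,57): 3 bp
  [57,75): 18 bp
  [75,86): 11 bp
  [86,92): 6 bp
  [92,114): 22 bp
  [114,124): 10 bp
  [124,130): 6 bp
  [130,139): 9 bp
  [139,155): 16 bp
  [155,158): 3 bp
  [158,164): 6 bp
  [164,168): 4 bp
  [168,173): 5 bp
  [173,197): 24 bp
  [197,223): 26 bp
  [223,230): 7 bp
  [230,237): 7 bp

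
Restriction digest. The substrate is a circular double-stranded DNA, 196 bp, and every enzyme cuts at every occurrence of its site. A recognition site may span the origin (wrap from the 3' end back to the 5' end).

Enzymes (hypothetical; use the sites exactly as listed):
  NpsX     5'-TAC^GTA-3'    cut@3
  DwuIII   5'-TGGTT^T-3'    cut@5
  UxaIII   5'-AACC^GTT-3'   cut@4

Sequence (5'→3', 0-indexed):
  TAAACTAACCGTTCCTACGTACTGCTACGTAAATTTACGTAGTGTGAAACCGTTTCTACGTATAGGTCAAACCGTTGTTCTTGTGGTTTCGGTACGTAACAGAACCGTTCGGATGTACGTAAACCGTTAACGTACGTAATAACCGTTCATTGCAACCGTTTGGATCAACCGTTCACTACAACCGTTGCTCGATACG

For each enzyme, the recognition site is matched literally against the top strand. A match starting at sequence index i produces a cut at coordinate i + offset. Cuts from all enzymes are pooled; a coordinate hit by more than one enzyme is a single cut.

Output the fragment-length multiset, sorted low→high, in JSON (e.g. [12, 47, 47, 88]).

Site scan:
  NpsX TACGTA/3: at [15, 25, 35, 56, 92, 115, 132, 192] ⇒ [18, 28, 38, 59, 95, 118, 135, 195]
  DwuIII TGGTTT/5: at [83] ⇒ [88]
  UxaIII AACCGTT/4: at [6, 47, 69, 102, 121, 140, 153, 166, 179] ⇒ [10, 51, 73, 106, 125, 144, 157, 170, 183]

Pooled cuts: [10, 18, 28, 38, 51, 59, 73, 88, 95, 106, 118, 125, 135, 144, 157, 170, 183, 195]

Fragments:
  10→18: 8 bp
  18→28: 10 bp
  28→38: 10 bp
  38→51: 13 bp
  51→59: 8 bp
  59→73: 14 bp
  73→88: 15 bp
  88→95: 7 bp
  95→106: 11 bp
  106→118: 12 bp
  118→125: 7 bp
  125→135: 10 bp
  135→144: 9 bp
  144→157: 13 bp
  157→170: 13 bp
  170→183: 13 bp
  183→195: 12 bp
  195→10 (wrap): 196-195+10 = 11 bp

[7,7,8,8,9,10,10,10,11,11,12,12,13,13,13,13,14,15]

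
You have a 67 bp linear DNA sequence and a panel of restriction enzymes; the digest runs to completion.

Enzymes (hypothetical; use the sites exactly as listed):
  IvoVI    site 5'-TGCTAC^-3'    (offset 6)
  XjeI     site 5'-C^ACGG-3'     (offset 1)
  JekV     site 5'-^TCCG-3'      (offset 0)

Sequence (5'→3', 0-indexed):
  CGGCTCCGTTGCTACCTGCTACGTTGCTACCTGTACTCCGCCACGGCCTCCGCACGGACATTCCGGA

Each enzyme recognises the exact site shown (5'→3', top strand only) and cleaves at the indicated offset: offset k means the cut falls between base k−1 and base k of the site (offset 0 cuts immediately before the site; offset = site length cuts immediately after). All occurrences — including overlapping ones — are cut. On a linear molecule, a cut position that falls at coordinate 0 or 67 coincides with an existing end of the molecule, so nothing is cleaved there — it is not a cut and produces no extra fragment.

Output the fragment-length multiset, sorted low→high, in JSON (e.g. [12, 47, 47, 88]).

Per-enzyme occurrences:
  IvoVI TGCTAC/6: at [9, 16, 24] ⇒ [15, 22, 30]
  XjeI CACGG/1: at [41, 52] ⇒ [42, 53]
  JekV TCCG/0: at [4, 36, 48, 61] ⇒ [4, 36, 48, 61]

Pooled cuts: [4, 15, 22, 30, 36, 42, 48, 53, 61]

Fragments:
  [0,4): 4 bp
  [4,15): 11 bp
  [15,22): 7 bp
  [22,30): 8 bp
  [30,36): 6 bp
  [36,42): 6 bp
  [42,48): 6 bp
  [48,53): 5 bp
  [53,61): 8 bp
  [61,67): 6 bp

[4,5,6,6,6,6,7,8,8,11]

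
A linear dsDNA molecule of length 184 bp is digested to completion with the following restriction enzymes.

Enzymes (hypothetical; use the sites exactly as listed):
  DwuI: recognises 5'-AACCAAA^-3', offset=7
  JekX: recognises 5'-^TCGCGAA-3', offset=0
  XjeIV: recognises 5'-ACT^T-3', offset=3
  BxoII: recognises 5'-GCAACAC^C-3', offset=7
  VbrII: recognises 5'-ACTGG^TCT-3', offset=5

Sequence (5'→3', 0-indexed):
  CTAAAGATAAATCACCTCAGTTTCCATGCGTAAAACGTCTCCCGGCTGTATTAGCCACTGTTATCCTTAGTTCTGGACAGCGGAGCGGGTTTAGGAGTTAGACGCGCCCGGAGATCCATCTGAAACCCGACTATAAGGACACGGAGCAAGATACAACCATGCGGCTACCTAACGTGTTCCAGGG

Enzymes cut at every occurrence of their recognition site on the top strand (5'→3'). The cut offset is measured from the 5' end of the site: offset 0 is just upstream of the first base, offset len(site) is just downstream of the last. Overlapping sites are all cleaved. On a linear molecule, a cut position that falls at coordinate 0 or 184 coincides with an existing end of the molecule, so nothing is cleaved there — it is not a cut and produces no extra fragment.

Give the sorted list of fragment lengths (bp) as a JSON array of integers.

Site scan:
  DwuI (AACCAAA, off=7): no sites
  JekX (TCGCGAA, off=0): no sites
  XjeIV (ACTT, off=3): no sites
  BxoII (GCAACACC, off=7): no sites
  VbrII (ACTGGTCT, off=5): no sites

All cut coordinates (distinct, sorted): ∅

Fragment lengths:
  no cuts → one linear fragment of 184 bp

[184]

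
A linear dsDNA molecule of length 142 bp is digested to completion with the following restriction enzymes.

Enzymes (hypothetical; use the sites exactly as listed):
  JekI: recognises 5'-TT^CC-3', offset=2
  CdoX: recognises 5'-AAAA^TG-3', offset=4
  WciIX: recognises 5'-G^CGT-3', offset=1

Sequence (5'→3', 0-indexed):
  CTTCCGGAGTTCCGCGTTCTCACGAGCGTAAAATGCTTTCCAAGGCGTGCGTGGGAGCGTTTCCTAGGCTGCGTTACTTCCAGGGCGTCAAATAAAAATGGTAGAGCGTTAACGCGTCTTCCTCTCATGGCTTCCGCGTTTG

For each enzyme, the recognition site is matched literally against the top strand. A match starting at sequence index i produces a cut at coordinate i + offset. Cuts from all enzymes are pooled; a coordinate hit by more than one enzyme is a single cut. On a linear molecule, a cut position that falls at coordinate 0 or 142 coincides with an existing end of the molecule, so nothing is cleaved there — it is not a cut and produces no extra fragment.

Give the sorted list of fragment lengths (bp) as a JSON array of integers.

Scan for sites:
  JekI (TTCC, off=2): starts [1, 9, 37, 60, 77, 118, 131] → cuts [3, 11, 39, 62, 79, 120, 133]
  CdoX (AAAATG, off=4): starts [29, 94] → cuts [33, 98]
  WciIX (GCGT, off=1): starts [13, 25, 44, 48, 56, 70, 84, 105, 113, 135] → cuts [14, 26, 45, 49, 57, 71, 85, 106, 114, 136]

All cut coordinates (distinct, sorted): [3, 11, 14, 26, 33, 39, 45, 49, 57, 62, 71, 79, 85, 98, 106, 114, 120, 133, 136]

Fragment lengths:
  [0,3): 3 bp
  [3,11): 8 bp
  [11,14): 3 bp
  [14,26): 12 bp
  [26,33): 7 bp
  [33,39): 6 bp
  [39,45): 6 bp
  [45,49): 4 bp
  [49,57): 8 bp
  [57,62): 5 bp
  [62,71): 9 bp
  [71,79): 8 bp
  [79,85): 6 bp
  [85,98): 13 bp
  [98,106): 8 bp
  [106,114): 8 bp
  [114,120): 6 bp
  [120,133): 13 bp
  [133,136): 3 bp
  [136,142): 6 bp

[3,3,3,4,5,6,6,6,6,6,7,8,8,8,8,8,9,12,13,13]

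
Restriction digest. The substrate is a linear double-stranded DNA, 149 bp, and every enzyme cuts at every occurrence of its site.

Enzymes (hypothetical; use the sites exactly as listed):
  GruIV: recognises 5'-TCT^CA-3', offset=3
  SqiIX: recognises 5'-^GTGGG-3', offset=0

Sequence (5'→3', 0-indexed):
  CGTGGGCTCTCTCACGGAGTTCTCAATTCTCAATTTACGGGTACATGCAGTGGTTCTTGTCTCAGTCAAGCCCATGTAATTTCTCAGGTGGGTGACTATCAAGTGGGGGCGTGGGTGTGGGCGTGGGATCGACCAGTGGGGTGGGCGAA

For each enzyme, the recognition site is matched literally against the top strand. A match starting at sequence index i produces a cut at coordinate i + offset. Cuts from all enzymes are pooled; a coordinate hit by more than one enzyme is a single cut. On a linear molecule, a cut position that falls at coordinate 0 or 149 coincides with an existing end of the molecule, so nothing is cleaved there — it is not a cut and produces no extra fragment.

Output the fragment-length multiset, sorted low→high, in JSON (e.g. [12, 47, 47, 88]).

Per-enzyme occurrences:
  GruIV TCTCA/3: at [9, 20, 27, 59, 81] ⇒ [12, 23, 30, 62, 84]
  SqiIX GTGGG/0: at [1, 87, 102, 110, 116, 122, 135, 140] ⇒ [1, 87, 102, 110, 116, 122, 135, 140]

Pooled cuts: [1, 12, 23, 30, 62, 84, 87, 102, 110, 116, 122, 135, 140]

Fragments:
  [0,1): 1 bp
  [1,12): 11 bp
  [12,23): 11 bp
  [23,30): 7 bp
  [30,62): 32 bp
  [62,84): 22 bp
  [84,87): 3 bp
  [87,102): 15 bp
  [102,110): 8 bp
  [110,116): 6 bp
  [116,122): 6 bp
  [122,135): 13 bp
  [135,140): 5 bp
  [140,149): 9 bp

[1,3,5,6,6,7,8,9,11,11,13,15,22,32]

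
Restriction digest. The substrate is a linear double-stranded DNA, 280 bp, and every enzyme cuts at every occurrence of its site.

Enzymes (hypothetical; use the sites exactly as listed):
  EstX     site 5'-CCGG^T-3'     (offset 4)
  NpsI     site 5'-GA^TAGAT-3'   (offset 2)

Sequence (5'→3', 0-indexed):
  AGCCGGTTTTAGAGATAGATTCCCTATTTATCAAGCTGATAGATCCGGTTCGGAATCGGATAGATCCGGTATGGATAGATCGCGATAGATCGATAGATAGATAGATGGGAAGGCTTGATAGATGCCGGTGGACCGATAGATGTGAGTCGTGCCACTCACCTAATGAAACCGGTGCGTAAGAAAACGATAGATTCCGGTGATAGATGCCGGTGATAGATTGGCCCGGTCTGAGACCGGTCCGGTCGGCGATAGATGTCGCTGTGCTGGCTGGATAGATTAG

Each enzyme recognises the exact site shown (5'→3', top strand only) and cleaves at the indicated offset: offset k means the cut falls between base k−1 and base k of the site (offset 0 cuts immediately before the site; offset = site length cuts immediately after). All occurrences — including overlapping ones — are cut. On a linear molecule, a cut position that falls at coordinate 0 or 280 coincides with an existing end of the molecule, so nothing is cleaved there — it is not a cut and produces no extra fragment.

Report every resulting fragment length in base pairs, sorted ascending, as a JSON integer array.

[3,3,4,4,5,6,6,7,8,8,8,9,9,9,10,10,10,10,11,12,13,15,17,23,24,36]

Site scan:
  EstX (CCGGT, off=4): starts [2, 44, 65, 124, 168, 193, 206, 222, 233, 238] → cuts [6, 48, 69, 128, 172, 197, 210, 226, 237, 242]
  NpsI (GATAGAT, off=2): starts [13, 37, 58, 73, 83, 91, 95, 99, 116, 134, 185, 198, 211, 247, 270] → cuts [15, 39, 60, 75, 85, 93, 97, 101, 118, 136, 187, 200, 213, 249, 272]

All cut coordinates (distinct, sorted): [6, 15, 39, 48, 60, 69, 75, 85, 93, 97, 101, 118, 128, 136, 172, 187, 197, 200, 210, 213, 226, 237, 242, 249, 272]

Fragments:
  [0,6): 6 bp
  [6,15): 9 bp
  [15,39): 24 bp
  [39,48): 9 bp
  [48,60): 12 bp
  [60,69): 9 bp
  [69,75): 6 bp
  [75,85): 10 bp
  [85,93): 8 bp
  [93,97): 4 bp
  [97,101): 4 bp
  [101,118): 17 bp
  [118,128): 10 bp
  [128,136): 8 bp
  [136,172): 36 bp
  [172,187): 15 bp
  [187,197): 10 bp
  [197,200): 3 bp
  [200,210): 10 bp
  [210,213): 3 bp
  [213,226): 13 bp
  [226,237): 11 bp
  [237,242): 5 bp
  [242,249): 7 bp
  [249,272): 23 bp
  [272,280): 8 bp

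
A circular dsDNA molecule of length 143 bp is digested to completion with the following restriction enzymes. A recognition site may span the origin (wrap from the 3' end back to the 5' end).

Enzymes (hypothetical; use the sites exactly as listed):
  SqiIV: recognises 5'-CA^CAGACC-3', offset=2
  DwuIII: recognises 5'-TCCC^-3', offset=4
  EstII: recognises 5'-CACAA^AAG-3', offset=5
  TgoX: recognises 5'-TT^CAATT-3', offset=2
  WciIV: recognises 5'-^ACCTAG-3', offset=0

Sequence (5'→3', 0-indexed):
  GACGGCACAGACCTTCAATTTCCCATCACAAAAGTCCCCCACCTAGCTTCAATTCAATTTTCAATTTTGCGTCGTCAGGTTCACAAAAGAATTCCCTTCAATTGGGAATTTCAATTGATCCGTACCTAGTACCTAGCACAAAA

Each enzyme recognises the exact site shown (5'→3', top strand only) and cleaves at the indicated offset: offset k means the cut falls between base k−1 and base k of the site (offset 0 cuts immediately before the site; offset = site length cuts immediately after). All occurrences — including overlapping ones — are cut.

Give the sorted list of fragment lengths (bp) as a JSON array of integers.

[2,2,5,7,7,7,7,8,9,9,9,10,11,12,13,25]

Per-enzyme occurrences:
  SqiIV (CACAGACC, off=2): starts [5] → cuts [7]
  DwuIII (TCCC, off=4): starts [20, 34, 92] → cuts [24, 38, 96]
  EstII (CACAAAAG, off=5): starts [26, 81, 136] → cuts [31, 86, 141]
  TgoX (TTCAATT, off=2): starts [13, 47, 52, 59, 96, 109] → cuts [15, 49, 54, 61, 98, 111]
  WciIV (ACCTAG, off=0): starts [40, 123, 130] → cuts [40, 123, 130]

All cut coordinates (distinct, sorted): [7, 15, 24, 31, 38, 40, 49, 54, 61, 86, 96, 98, 111, 123, 130, 141]

Fragment lengths:
  7→15: 8 bp
  15→24: 9 bp
  24→31: 7 bp
  31→38: 7 bp
  38→40: 2 bp
  40→49: 9 bp
  49→54: 5 bp
  54→61: 7 bp
  61→86: 25 bp
  86→96: 10 bp
  96→98: 2 bp
  98→111: 13 bp
  111→123: 12 bp
  123→130: 7 bp
  130→141: 11 bp
  141→7 (wrap): 143-141+7 = 9 bp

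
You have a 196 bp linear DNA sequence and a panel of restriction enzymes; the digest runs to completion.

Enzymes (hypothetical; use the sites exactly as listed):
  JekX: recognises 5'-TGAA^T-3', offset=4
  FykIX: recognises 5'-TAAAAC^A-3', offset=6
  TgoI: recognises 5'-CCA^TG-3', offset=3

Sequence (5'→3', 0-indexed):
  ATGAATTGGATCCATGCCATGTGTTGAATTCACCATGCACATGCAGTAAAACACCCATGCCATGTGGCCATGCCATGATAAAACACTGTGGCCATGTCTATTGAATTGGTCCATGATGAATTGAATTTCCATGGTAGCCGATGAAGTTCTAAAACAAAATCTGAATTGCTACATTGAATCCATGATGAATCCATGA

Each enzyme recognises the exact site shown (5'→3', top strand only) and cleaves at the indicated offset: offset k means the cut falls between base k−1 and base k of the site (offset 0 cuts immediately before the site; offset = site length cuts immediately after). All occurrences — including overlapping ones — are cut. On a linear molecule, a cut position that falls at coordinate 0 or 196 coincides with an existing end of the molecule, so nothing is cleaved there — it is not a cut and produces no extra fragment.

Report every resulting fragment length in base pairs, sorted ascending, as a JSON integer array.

Scan for sites:
  JekX TGAAT/4: at [1, 24, 101, 116, 121, 161, 174, 185] ⇒ [5, 28, 105, 120, 125, 165, 178, 189]
  FykIX TAAAACA/6: at [46, 78, 149] ⇒ [52, 84, 155]
  TgoI CCATG/3: at [11, 16, 32, 54, 59, 67, 72, 91, 110, 128, 179, 190] ⇒ [14, 19, 35, 57, 62, 70, 75, 94, 113, 131, 182, 193]

All cut coordinates (distinct, sorted): [5, 14, 19, 28, 35, 52, 57, 62, 70, 75, 84, 94, 105, 113, 120, 125, 131, 155, 165, 178, 182, 189, 193]

Fragment lengths:
  [0,5): 5 bp
  [5,14): 9 bp
  [14,19): 5 bp
  [19,28): 9 bp
  [28,35): 7 bp
  [35,52): 17 bp
  [52,57): 5 bp
  [57,62): 5 bp
  [62,70): 8 bp
  [70,75): 5 bp
  [75,84): 9 bp
  [84,94): 10 bp
  [94,105): 11 bp
  [105,113): 8 bp
  [113,120): 7 bp
  [120,125): 5 bp
  [125,131): 6 bp
  [131,155): 24 bp
  [155,165): 10 bp
  [165,178): 13 bp
  [178,182): 4 bp
  [182,189): 7 bp
  [189,193): 4 bp
  [193,196): 3 bp

[3,4,4,5,5,5,5,5,5,6,7,7,7,8,8,9,9,9,10,10,11,13,17,24]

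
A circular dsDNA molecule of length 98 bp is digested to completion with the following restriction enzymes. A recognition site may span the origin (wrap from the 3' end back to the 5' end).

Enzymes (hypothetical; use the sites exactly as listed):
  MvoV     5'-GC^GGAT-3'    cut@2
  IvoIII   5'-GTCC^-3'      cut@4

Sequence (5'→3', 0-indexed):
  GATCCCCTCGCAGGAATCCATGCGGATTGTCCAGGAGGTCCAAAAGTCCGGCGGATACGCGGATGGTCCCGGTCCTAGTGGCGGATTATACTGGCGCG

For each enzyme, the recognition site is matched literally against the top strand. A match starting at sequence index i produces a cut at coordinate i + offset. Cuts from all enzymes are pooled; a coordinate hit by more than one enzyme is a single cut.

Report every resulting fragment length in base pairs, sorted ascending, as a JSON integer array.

[3,6,7,8,8,9,9,9,15,24]

Scan for sites:
  MvoV (GCGGAT, off=2): starts [21, 50, 58, 80, 95] → cuts [23, 52, 60, 82, 97]
  IvoIII (GTCC, off=4): starts [28, 37, 45, 65, 71] → cuts [32, 41, 49, 69, 75]

All cut coordinates (distinct, sorted): [23, 32, 41, 49, 52, 60, 69, 75, 82, 97]

Fragment lengths:
  23→32: 9 bp
  32→41: 9 bp
  41→49: 8 bp
  49→52: 3 bp
  52→60: 8 bp
  60→69: 9 bp
  69→75: 6 bp
  75→82: 7 bp
  82→97: 15 bp
  97→23 (wrap): 98-97+23 = 24 bp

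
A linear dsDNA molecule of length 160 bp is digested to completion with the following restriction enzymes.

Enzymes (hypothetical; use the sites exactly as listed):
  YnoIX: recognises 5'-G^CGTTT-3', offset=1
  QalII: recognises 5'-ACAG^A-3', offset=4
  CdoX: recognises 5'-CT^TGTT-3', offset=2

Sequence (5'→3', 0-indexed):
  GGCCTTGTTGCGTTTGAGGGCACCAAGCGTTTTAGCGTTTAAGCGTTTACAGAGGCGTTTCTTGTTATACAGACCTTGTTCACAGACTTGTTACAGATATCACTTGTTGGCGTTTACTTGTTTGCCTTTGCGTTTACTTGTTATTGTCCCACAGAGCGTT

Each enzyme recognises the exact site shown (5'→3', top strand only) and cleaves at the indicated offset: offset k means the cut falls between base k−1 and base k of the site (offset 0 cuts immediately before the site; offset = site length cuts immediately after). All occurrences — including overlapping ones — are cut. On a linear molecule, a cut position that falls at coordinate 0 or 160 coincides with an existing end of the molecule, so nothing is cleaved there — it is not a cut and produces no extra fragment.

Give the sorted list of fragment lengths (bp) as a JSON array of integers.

[3,3,4,5,5,6,6,7,8,8,8,8,8,8,9,9,10,12,16,17]

Per-enzyme occurrences:
  YnoIX (GCGTTT, off=1): starts [9, 26, 34, 42, 54, 109, 129] → cuts [10, 27, 35, 43, 55, 110, 130]
  QalII (ACAGA, off=4): starts [48, 68, 81, 92, 150] → cuts [52, 72, 85, 96, 154]
  CdoX (CTTGTT, off=2): starts [3, 60, 74, 86, 102, 116, 136] → cuts [5, 62, 76, 88, 104, 118, 138]

Pooled cuts: [5, 10, 27, 35, 43, 52, 55, 62, 72, 76, 85, 88, 96, 104, 110, 118, 130, 138, 154]

Fragments:
  [0,5): 5 bp
  [5,10): 5 bp
  [10,27): 17 bp
  [27,35): 8 bp
  [35,43): 8 bp
  [43,52): 9 bp
  [52,55): 3 bp
  [55,62): 7 bp
  [62,72): 10 bp
  [72,76): 4 bp
  [76,85): 9 bp
  [85,88): 3 bp
  [88,96): 8 bp
  [96,104): 8 bp
  [104,110): 6 bp
  [110,118): 8 bp
  [118,130): 12 bp
  [130,138): 8 bp
  [138,154): 16 bp
  [154,160): 6 bp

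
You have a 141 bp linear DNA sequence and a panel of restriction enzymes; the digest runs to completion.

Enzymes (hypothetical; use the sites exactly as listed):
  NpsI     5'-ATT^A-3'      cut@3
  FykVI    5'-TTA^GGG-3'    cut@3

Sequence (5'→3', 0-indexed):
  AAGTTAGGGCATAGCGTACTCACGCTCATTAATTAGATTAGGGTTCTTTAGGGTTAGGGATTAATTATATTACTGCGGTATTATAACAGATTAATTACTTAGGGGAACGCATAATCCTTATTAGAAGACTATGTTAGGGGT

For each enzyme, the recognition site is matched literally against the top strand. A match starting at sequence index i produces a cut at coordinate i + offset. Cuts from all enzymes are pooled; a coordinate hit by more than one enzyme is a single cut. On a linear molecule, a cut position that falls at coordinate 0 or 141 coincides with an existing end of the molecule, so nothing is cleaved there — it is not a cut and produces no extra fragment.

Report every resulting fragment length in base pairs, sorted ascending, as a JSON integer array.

[1,4,4,4,5,5,5,5,6,6,6,10,10,11,14,21,24]

Scan for sites:
  NpsI ATTA/3: at [27, 31, 36, 59, 63, 68, 79, 89, 93, 119] ⇒ [30, 34, 39, 62, 66, 71, 82, 92, 96, 122]
  FykVI TTAGGG/3: at [3, 37, 47, 53, 98, 133] ⇒ [6, 40, 50, 56, 101, 136]

Pooled cuts: [6, 30, 34, 39, 40, 50, 56, 62, 66, 71, 82, 92, 96, 101, 122, 136]

Fragment lengths:
  [0,6): 6 bp
  [6,30): 24 bp
  [30,34): 4 bp
  [34,39): 5 bp
  [39,40): 1 bp
  [40,50): 10 bp
  [50,56): 6 bp
  [56,62): 6 bp
  [62,66): 4 bp
  [66,71): 5 bp
  [71,82): 11 bp
  [82,92): 10 bp
  [92,96): 4 bp
  [96,101): 5 bp
  [101,122): 21 bp
  [122,136): 14 bp
  [136,141): 5 bp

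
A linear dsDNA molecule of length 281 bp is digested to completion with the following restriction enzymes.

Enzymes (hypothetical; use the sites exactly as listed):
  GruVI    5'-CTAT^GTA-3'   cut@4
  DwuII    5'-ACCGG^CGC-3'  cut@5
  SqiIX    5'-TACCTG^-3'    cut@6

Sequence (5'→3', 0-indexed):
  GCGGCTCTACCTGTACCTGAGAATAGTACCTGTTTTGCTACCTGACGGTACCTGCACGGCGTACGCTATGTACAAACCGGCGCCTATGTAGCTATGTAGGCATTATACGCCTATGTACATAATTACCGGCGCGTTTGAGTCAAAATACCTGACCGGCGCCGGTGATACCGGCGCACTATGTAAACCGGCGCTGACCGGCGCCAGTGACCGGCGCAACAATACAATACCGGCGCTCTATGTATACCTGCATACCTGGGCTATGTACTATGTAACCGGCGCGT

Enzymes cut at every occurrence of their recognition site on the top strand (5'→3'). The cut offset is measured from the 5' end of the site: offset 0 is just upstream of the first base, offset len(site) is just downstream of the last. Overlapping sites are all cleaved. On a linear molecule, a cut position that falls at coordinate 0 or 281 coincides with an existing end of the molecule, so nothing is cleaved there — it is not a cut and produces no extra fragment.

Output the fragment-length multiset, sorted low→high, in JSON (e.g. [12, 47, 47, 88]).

[5,5,6,6,7,7,8,8,8,8,8,9,9,10,10,11,12,13,13,13,15,15,15,19,19,22]

Site scan:
  GruVI CTATGTA/4: at [65, 83, 91, 110, 175, 234, 257, 264] ⇒ [69, 87, 95, 114, 179, 238, 261, 268]
  DwuII ACCGGCGC/5: at [75, 124, 151, 166, 183, 193, 206, 225, 271] ⇒ [80, 129, 156, 171, 188, 198, 211, 230, 276]
  SqiIX TACCTG/6: at [7, 13, 26, 38, 48, 145, 241, 249] ⇒ [13, 19, 32, 44, 54, 151, 247, 255]

All cut coordinates (distinct, sorted): [13, 19, 32, 44, 54, 69, 80, 87, 95, 114, 129, 151, 156, 171, 179, 188, 198, 211, 230, 238, 247, 255, 261, 268, 276]

Fragment lengths:
  [0,13): 13 bp
  [13,19): 6 bp
  [19,32): 13 bp
  [32,44): 12 bp
  [44,54): 10 bp
  [54,69): 15 bp
  [69,80): 11 bp
  [80,87): 7 bp
  [87,95): 8 bp
  [95,114): 19 bp
  [114,129): 15 bp
  [129,151): 22 bp
  [151,156): 5 bp
  [156,171): 15 bp
  [171,179): 8 bp
  [179,188): 9 bp
  [188,198): 10 bp
  [198,211): 13 bp
  [211,230): 19 bp
  [230,238): 8 bp
  [238,247): 9 bp
  [247,255): 8 bp
  [255,261): 6 bp
  [261,268): 7 bp
  [268,276): 8 bp
  [276,281): 5 bp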